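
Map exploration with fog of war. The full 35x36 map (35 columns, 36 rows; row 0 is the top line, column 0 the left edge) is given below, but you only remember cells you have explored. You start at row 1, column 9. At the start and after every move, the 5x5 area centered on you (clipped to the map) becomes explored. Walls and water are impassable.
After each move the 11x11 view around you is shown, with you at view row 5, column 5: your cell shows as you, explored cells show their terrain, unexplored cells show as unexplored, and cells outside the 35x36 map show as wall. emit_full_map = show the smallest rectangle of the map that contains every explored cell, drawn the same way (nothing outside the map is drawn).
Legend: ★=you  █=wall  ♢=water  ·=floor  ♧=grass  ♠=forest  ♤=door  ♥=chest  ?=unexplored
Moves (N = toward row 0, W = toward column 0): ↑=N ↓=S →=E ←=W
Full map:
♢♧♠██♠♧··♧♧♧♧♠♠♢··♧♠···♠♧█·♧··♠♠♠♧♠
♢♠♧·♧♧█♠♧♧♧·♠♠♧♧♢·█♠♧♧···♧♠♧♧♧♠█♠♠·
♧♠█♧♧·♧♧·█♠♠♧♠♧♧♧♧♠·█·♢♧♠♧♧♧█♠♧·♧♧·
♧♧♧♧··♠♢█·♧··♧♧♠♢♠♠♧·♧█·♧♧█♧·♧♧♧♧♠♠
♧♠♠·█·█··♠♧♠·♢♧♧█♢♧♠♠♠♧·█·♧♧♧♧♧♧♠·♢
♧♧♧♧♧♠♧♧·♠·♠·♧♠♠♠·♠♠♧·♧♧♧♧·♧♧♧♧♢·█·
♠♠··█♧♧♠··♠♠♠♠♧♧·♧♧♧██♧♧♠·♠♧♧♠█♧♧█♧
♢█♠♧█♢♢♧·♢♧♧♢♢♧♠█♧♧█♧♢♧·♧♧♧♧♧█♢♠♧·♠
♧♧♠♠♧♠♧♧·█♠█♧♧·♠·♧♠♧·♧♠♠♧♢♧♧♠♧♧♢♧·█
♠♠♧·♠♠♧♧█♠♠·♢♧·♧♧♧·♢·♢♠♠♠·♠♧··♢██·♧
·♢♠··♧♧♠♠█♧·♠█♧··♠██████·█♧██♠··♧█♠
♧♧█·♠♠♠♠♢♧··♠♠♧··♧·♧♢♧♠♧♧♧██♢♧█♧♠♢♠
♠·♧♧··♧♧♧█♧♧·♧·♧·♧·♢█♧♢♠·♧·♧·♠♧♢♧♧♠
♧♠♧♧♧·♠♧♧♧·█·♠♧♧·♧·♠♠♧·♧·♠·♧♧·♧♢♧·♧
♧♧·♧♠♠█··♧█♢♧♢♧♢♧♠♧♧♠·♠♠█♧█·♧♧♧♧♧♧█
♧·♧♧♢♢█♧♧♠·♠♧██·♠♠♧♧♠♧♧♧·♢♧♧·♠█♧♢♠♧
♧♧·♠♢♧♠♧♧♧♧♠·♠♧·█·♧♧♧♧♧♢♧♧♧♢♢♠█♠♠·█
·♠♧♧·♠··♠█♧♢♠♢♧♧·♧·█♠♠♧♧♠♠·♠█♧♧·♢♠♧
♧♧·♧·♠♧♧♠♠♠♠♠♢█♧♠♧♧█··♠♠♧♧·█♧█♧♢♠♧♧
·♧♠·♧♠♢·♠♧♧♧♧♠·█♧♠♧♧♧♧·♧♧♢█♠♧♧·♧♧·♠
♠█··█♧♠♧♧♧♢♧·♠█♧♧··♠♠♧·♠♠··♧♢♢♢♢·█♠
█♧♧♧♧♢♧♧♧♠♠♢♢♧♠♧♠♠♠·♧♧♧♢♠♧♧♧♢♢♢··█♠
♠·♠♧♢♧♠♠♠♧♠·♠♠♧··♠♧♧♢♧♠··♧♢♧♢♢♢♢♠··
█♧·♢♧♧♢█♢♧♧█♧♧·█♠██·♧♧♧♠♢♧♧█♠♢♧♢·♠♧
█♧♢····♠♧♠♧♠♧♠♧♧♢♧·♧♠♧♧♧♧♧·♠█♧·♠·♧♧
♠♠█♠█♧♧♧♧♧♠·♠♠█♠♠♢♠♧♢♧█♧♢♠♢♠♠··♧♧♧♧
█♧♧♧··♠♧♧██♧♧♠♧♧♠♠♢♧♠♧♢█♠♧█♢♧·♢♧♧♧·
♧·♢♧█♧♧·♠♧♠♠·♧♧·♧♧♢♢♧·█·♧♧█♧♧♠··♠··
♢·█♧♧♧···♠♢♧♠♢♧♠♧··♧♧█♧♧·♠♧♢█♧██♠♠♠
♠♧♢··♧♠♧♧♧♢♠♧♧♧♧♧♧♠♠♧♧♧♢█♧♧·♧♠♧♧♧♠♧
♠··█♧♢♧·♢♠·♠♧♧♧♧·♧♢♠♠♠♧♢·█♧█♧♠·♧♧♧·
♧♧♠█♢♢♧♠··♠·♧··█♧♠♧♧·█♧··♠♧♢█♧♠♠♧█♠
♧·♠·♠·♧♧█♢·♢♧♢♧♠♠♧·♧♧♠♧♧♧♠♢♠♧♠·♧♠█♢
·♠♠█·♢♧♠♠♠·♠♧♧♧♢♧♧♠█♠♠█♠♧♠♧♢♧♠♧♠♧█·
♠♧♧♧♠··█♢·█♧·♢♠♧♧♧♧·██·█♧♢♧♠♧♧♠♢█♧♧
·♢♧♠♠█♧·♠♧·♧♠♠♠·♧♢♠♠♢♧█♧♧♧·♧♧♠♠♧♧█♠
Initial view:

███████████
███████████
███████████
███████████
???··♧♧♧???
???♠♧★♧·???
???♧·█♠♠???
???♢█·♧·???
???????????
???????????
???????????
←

███████████
███████████
███████████
███████████
???♧··♧♧♧??
???█♠★♧♧·??
???♧♧·█♠♠??
???♠♢█·♧·??
???????????
???????????
???????????

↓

███████████
███████████
███████████
???♧··♧♧♧??
???█♠♧♧♧·??
???♧♧★█♠♠??
???♠♢█·♧·??
???█··♠♧???
???????????
???????????
???????????

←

███████████
███████████
███████████
???♠♧··♧♧♧?
???♧█♠♧♧♧·?
???·♧★·█♠♠?
???·♠♢█·♧·?
???·█··♠♧??
???????????
???????????
???????????

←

███████████
███████████
███████████
???█♠♧··♧♧♧
???♧♧█♠♧♧♧·
???♧·★♧·█♠♠
???··♠♢█·♧·
???█·█··♠♧?
???????????
???????????
???????????

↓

███████████
███████████
???█♠♧··♧♧♧
???♧♧█♠♧♧♧·
???♧·♧♧·█♠♠
???··★♢█·♧·
???█·█··♠♧?
???♧♠♧♧·???
???????????
???????????
???????????

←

███████████
███████████
????█♠♧··♧♧
???·♧♧█♠♧♧♧
???♧♧·♧♧·█♠
???♧·★♠♢█·♧
???·█·█··♠♧
???♧♧♠♧♧·??
???????????
???????????
???????????

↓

███████████
????█♠♧··♧♧
???·♧♧█♠♧♧♧
???♧♧·♧♧·█♠
???♧··♠♢█·♧
???·█★█··♠♧
???♧♧♠♧♧·??
???·█♧♧♠???
???????????
???????????
???????????

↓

????█♠♧··♧♧
???·♧♧█♠♧♧♧
???♧♧·♧♧·█♠
???♧··♠♢█·♧
???·█·█··♠♧
???♧♧★♧♧·??
???·█♧♧♠???
???♧█♢♢♧???
???????????
???????????
???????????

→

???█♠♧··♧♧♧
??·♧♧█♠♧♧♧·
??♧♧·♧♧·█♠♠
??♧··♠♢█·♧·
??·█·█··♠♧?
??♧♧♠★♧·???
??·█♧♧♠·???
??♧█♢♢♧·???
???????????
???????????
???????????

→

??█♠♧··♧♧♧?
?·♧♧█♠♧♧♧·?
?♧♧·♧♧·█♠♠?
?♧··♠♢█·♧·?
?·█·█··♠♧??
?♧♧♠♧★·♠???
?·█♧♧♠··???
?♧█♢♢♧·♢???
???????????
???????????
???????????

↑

███████████
??█♠♧··♧♧♧?
?·♧♧█♠♧♧♧·?
?♧♧·♧♧·█♠♠?
?♧··♠♢█·♧·?
?·█·█★·♠♧??
?♧♧♠♧♧·♠???
?·█♧♧♠··???
?♧█♢♢♧·♢???
???????????
???????????

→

███████████
?█♠♧··♧♧♧??
·♧♧█♠♧♧♧·??
♧♧·♧♧·█♠♠??
♧··♠♢█·♧·??
·█·█·★♠♧???
♧♧♠♧♧·♠·???
·█♧♧♠··♠???
♧█♢♢♧·♢????
???????????
???????????

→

███████████
█♠♧··♧♧♧???
♧♧█♠♧♧♧·???
♧·♧♧·█♠♠???
··♠♢█·♧·???
█·█··★♧♠???
♧♠♧♧·♠·♠???
█♧♧♠··♠♠???
█♢♢♧·♢?????
???????????
???????????

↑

███████████
███████████
█♠♧··♧♧♧???
♧♧█♠♧♧♧·???
♧·♧♧·█♠♠???
··♠♢█★♧·???
█·█··♠♧♠???
♧♠♧♧·♠·♠???
█♧♧♠··♠♠???
█♢♢♧·♢?????
???????????

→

███████████
███████████
♠♧··♧♧♧????
♧█♠♧♧♧·♠???
·♧♧·█♠♠♧???
·♠♢█·★··???
·█··♠♧♠·???
♠♧♧·♠·♠·???
♧♧♠··♠♠????
♢♢♧·♢??????
???????????

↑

███████████
███████████
███████████
♠♧··♧♧♧♧???
♧█♠♧♧♧·♠???
·♧♧·█★♠♧???
·♠♢█·♧··???
·█··♠♧♠·???
♠♧♧·♠·♠·???
♧♧♠··♠♠????
♢♢♧·♢??????

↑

███████████
███████████
███████████
███████████
♠♧··♧♧♧♧???
♧█♠♧♧★·♠???
·♧♧·█♠♠♧???
·♠♢█·♧··???
·█··♠♧♠·???
♠♧♧·♠·♠·???
♧♧♠··♠♠????

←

███████████
███████████
███████████
███████████
█♠♧··♧♧♧♧??
♧♧█♠♧★♧·♠??
♧·♧♧·█♠♠♧??
··♠♢█·♧··??
█·█··♠♧♠·??
♧♠♧♧·♠·♠·??
█♧♧♠··♠♠???

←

███████████
███████████
███████████
███████████
?█♠♧··♧♧♧♧?
·♧♧█♠★♧♧·♠?
♧♧·♧♧·█♠♠♧?
♧··♠♢█·♧··?
·█·█··♠♧♠·?
♧♧♠♧♧·♠·♠·?
·█♧♧♠··♠♠??

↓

███████████
███████████
███████████
?█♠♧··♧♧♧♧?
·♧♧█♠♧♧♧·♠?
♧♧·♧♧★█♠♠♧?
♧··♠♢█·♧··?
·█·█··♠♧♠·?
♧♧♠♧♧·♠·♠·?
·█♧♧♠··♠♠??
♧█♢♢♧·♢????

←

███████████
███████████
███████████
??█♠♧··♧♧♧♧
?·♧♧█♠♧♧♧·♠
?♧♧·♧★·█♠♠♧
?♧··♠♢█·♧··
?·█·█··♠♧♠·
?♧♧♠♧♧·♠·♠·
?·█♧♧♠··♠♠?
?♧█♢♢♧·♢???

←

███████████
███████████
███████████
???█♠♧··♧♧♧
??·♧♧█♠♧♧♧·
??♧♧·★♧·█♠♠
??♧··♠♢█·♧·
??·█·█··♠♧♠
??♧♧♠♧♧·♠·♠
??·█♧♧♠··♠♠
??♧█♢♢♧·♢??

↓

███████████
███████████
???█♠♧··♧♧♧
??·♧♧█♠♧♧♧·
??♧♧·♧♧·█♠♠
??♧··★♢█·♧·
??·█·█··♠♧♠
??♧♧♠♧♧·♠·♠
??·█♧♧♠··♠♠
??♧█♢♢♧·♢??
???????????

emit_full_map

?█♠♧··♧♧♧♧
·♧♧█♠♧♧♧·♠
♧♧·♧♧·█♠♠♧
♧··★♢█·♧··
·█·█··♠♧♠·
♧♧♠♧♧·♠·♠·
·█♧♧♠··♠♠?
♧█♢♢♧·♢???

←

███████████
███████████
????█♠♧··♧♧
???·♧♧█♠♧♧♧
???♧♧·♧♧·█♠
???♧·★♠♢█·♧
???·█·█··♠♧
???♧♧♠♧♧·♠·
???·█♧♧♠··♠
???♧█♢♢♧·♢?
???????????

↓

███████████
????█♠♧··♧♧
???·♧♧█♠♧♧♧
???♧♧·♧♧·█♠
???♧··♠♢█·♧
???·█★█··♠♧
???♧♧♠♧♧·♠·
???·█♧♧♠··♠
???♧█♢♢♧·♢?
???????????
???????????

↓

????█♠♧··♧♧
???·♧♧█♠♧♧♧
???♧♧·♧♧·█♠
???♧··♠♢█·♧
???·█·█··♠♧
???♧♧★♧♧·♠·
???·█♧♧♠··♠
???♧█♢♢♧·♢?
???????????
???????????
???????????

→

???█♠♧··♧♧♧
??·♧♧█♠♧♧♧·
??♧♧·♧♧·█♠♠
??♧··♠♢█·♧·
??·█·█··♠♧♠
??♧♧♠★♧·♠·♠
??·█♧♧♠··♠♠
??♧█♢♢♧·♢??
???????????
???????????
???????????

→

??█♠♧··♧♧♧♧
?·♧♧█♠♧♧♧·♠
?♧♧·♧♧·█♠♠♧
?♧··♠♢█·♧··
?·█·█··♠♧♠·
?♧♧♠♧★·♠·♠·
?·█♧♧♠··♠♠?
?♧█♢♢♧·♢???
???????????
???????????
???????????

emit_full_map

?█♠♧··♧♧♧♧
·♧♧█♠♧♧♧·♠
♧♧·♧♧·█♠♠♧
♧··♠♢█·♧··
·█·█··♠♧♠·
♧♧♠♧★·♠·♠·
·█♧♧♠··♠♠?
♧█♢♢♧·♢???


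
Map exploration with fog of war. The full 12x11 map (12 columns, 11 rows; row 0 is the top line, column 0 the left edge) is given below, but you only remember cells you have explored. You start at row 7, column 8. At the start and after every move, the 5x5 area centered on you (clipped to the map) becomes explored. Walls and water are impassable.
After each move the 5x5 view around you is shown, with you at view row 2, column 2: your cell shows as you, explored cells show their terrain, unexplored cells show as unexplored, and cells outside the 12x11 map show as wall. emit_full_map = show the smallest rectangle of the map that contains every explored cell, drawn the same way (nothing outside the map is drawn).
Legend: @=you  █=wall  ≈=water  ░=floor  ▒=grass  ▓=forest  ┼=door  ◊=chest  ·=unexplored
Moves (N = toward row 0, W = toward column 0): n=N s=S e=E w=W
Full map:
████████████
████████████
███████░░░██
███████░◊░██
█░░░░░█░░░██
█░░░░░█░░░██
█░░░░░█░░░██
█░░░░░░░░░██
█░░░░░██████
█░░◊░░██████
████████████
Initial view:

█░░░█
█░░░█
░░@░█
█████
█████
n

█░░░█
█░░░█
█░@░█
░░░░█
█████

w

░█░░░
░█░░░
░█@░░
░░░░░
░████

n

██░◊░
░█░░░
░█@░░
░█░░░
░░░░░

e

█░◊░█
█░░░█
█░@░█
█░░░█
░░░░█

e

░◊░██
░░░██
░░@██
░░░██
░░░██

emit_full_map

██░◊░██
░█░░░██
░█░░@██
░█░░░██
░░░░░██
░█████·
·█████·

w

█░◊░█
█░░░█
█░@░█
█░░░█
░░░░█

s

█░░░█
█░░░█
█░@░█
░░░░█
█████


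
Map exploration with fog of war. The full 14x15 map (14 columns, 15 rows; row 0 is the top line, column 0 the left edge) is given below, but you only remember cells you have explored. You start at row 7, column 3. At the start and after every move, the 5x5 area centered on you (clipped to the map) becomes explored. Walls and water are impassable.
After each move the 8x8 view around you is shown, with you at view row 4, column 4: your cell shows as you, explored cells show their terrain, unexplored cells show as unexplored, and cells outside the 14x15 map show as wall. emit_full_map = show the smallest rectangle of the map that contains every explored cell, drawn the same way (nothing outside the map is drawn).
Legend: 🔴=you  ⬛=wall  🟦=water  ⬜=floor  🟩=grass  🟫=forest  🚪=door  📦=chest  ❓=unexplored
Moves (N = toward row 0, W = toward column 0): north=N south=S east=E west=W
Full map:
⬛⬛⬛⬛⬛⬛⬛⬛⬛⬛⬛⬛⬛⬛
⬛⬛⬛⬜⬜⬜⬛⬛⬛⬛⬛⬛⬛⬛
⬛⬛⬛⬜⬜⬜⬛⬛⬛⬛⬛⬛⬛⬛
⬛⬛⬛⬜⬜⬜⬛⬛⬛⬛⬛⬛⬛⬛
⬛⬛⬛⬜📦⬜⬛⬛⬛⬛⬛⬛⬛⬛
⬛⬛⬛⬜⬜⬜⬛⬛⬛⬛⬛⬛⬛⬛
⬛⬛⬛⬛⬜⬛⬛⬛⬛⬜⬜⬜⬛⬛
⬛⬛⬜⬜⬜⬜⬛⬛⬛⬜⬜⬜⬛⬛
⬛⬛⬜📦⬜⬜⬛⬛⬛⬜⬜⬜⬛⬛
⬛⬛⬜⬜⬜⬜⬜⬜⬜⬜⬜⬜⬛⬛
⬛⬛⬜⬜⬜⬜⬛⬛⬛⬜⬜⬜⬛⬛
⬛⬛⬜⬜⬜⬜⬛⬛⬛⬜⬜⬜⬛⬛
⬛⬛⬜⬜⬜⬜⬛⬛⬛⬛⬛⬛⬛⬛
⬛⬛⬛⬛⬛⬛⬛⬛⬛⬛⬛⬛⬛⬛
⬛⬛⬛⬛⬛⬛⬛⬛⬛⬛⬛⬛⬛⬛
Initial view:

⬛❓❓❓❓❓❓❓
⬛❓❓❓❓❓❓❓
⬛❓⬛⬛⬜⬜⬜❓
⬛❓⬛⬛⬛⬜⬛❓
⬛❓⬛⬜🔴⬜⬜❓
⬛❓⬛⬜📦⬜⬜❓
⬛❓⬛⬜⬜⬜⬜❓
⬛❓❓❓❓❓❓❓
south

⬛❓❓❓❓❓❓❓
⬛❓⬛⬛⬜⬜⬜❓
⬛❓⬛⬛⬛⬜⬛❓
⬛❓⬛⬜⬜⬜⬜❓
⬛❓⬛⬜🔴⬜⬜❓
⬛❓⬛⬜⬜⬜⬜❓
⬛❓⬛⬜⬜⬜⬜❓
⬛❓❓❓❓❓❓❓

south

⬛❓⬛⬛⬜⬜⬜❓
⬛❓⬛⬛⬛⬜⬛❓
⬛❓⬛⬜⬜⬜⬜❓
⬛❓⬛⬜📦⬜⬜❓
⬛❓⬛⬜🔴⬜⬜❓
⬛❓⬛⬜⬜⬜⬜❓
⬛❓⬛⬜⬜⬜⬜❓
⬛❓❓❓❓❓❓❓

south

⬛❓⬛⬛⬛⬜⬛❓
⬛❓⬛⬜⬜⬜⬜❓
⬛❓⬛⬜📦⬜⬜❓
⬛❓⬛⬜⬜⬜⬜❓
⬛❓⬛⬜🔴⬜⬜❓
⬛❓⬛⬜⬜⬜⬜❓
⬛❓⬛⬜⬜⬜⬜❓
⬛❓❓❓❓❓❓❓

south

⬛❓⬛⬜⬜⬜⬜❓
⬛❓⬛⬜📦⬜⬜❓
⬛❓⬛⬜⬜⬜⬜❓
⬛❓⬛⬜⬜⬜⬜❓
⬛❓⬛⬜🔴⬜⬜❓
⬛❓⬛⬜⬜⬜⬜❓
⬛❓⬛⬛⬛⬛⬛❓
⬛❓❓❓❓❓❓❓

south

⬛❓⬛⬜📦⬜⬜❓
⬛❓⬛⬜⬜⬜⬜❓
⬛❓⬛⬜⬜⬜⬜❓
⬛❓⬛⬜⬜⬜⬜❓
⬛❓⬛⬜🔴⬜⬜❓
⬛❓⬛⬛⬛⬛⬛❓
⬛❓⬛⬛⬛⬛⬛❓
⬛⬛⬛⬛⬛⬛⬛⬛

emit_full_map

⬛⬛⬜⬜⬜
⬛⬛⬛⬜⬛
⬛⬜⬜⬜⬜
⬛⬜📦⬜⬜
⬛⬜⬜⬜⬜
⬛⬜⬜⬜⬜
⬛⬜⬜⬜⬜
⬛⬜🔴⬜⬜
⬛⬛⬛⬛⬛
⬛⬛⬛⬛⬛

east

❓⬛⬜📦⬜⬜❓❓
❓⬛⬜⬜⬜⬜❓❓
❓⬛⬜⬜⬜⬜⬛❓
❓⬛⬜⬜⬜⬜⬛❓
❓⬛⬜⬜🔴⬜⬛❓
❓⬛⬛⬛⬛⬛⬛❓
❓⬛⬛⬛⬛⬛⬛❓
⬛⬛⬛⬛⬛⬛⬛⬛

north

❓⬛⬜⬜⬜⬜❓❓
❓⬛⬜📦⬜⬜❓❓
❓⬛⬜⬜⬜⬜⬜❓
❓⬛⬜⬜⬜⬜⬛❓
❓⬛⬜⬜🔴⬜⬛❓
❓⬛⬜⬜⬜⬜⬛❓
❓⬛⬛⬛⬛⬛⬛❓
❓⬛⬛⬛⬛⬛⬛❓

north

❓⬛⬛⬛⬜⬛❓❓
❓⬛⬜⬜⬜⬜❓❓
❓⬛⬜📦⬜⬜⬛❓
❓⬛⬜⬜⬜⬜⬜❓
❓⬛⬜⬜🔴⬜⬛❓
❓⬛⬜⬜⬜⬜⬛❓
❓⬛⬜⬜⬜⬜⬛❓
❓⬛⬛⬛⬛⬛⬛❓

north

❓⬛⬛⬜⬜⬜❓❓
❓⬛⬛⬛⬜⬛❓❓
❓⬛⬜⬜⬜⬜⬛❓
❓⬛⬜📦⬜⬜⬛❓
❓⬛⬜⬜🔴⬜⬜❓
❓⬛⬜⬜⬜⬜⬛❓
❓⬛⬜⬜⬜⬜⬛❓
❓⬛⬜⬜⬜⬜⬛❓

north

❓❓❓❓❓❓❓❓
❓⬛⬛⬜⬜⬜❓❓
❓⬛⬛⬛⬜⬛⬛❓
❓⬛⬜⬜⬜⬜⬛❓
❓⬛⬜📦🔴⬜⬛❓
❓⬛⬜⬜⬜⬜⬜❓
❓⬛⬜⬜⬜⬜⬛❓
❓⬛⬜⬜⬜⬜⬛❓

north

❓❓❓❓❓❓❓❓
❓❓❓❓❓❓❓❓
❓⬛⬛⬜⬜⬜⬛❓
❓⬛⬛⬛⬜⬛⬛❓
❓⬛⬜⬜🔴⬜⬛❓
❓⬛⬜📦⬜⬜⬛❓
❓⬛⬜⬜⬜⬜⬜❓
❓⬛⬜⬜⬜⬜⬛❓

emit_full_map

⬛⬛⬜⬜⬜⬛
⬛⬛⬛⬜⬛⬛
⬛⬜⬜🔴⬜⬛
⬛⬜📦⬜⬜⬛
⬛⬜⬜⬜⬜⬜
⬛⬜⬜⬜⬜⬛
⬛⬜⬜⬜⬜⬛
⬛⬜⬜⬜⬜⬛
⬛⬛⬛⬛⬛⬛
⬛⬛⬛⬛⬛⬛

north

❓❓❓❓❓❓❓❓
❓❓❓❓❓❓❓❓
❓❓⬛⬜📦⬜⬛❓
❓⬛⬛⬜⬜⬜⬛❓
❓⬛⬛⬛🔴⬛⬛❓
❓⬛⬜⬜⬜⬜⬛❓
❓⬛⬜📦⬜⬜⬛❓
❓⬛⬜⬜⬜⬜⬜❓

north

❓❓❓❓❓❓❓❓
❓❓❓❓❓❓❓❓
❓❓⬛⬜⬜⬜⬛❓
❓❓⬛⬜📦⬜⬛❓
❓⬛⬛⬜🔴⬜⬛❓
❓⬛⬛⬛⬜⬛⬛❓
❓⬛⬜⬜⬜⬜⬛❓
❓⬛⬜📦⬜⬜⬛❓

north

❓❓❓❓❓❓❓❓
❓❓❓❓❓❓❓❓
❓❓⬛⬜⬜⬜⬛❓
❓❓⬛⬜⬜⬜⬛❓
❓❓⬛⬜🔴⬜⬛❓
❓⬛⬛⬜⬜⬜⬛❓
❓⬛⬛⬛⬜⬛⬛❓
❓⬛⬜⬜⬜⬜⬛❓

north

⬛⬛⬛⬛⬛⬛⬛⬛
❓❓❓❓❓❓❓❓
❓❓⬛⬜⬜⬜⬛❓
❓❓⬛⬜⬜⬜⬛❓
❓❓⬛⬜🔴⬜⬛❓
❓❓⬛⬜📦⬜⬛❓
❓⬛⬛⬜⬜⬜⬛❓
❓⬛⬛⬛⬜⬛⬛❓

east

⬛⬛⬛⬛⬛⬛⬛⬛
❓❓❓❓❓❓❓❓
❓⬛⬜⬜⬜⬛⬛❓
❓⬛⬜⬜⬜⬛⬛❓
❓⬛⬜⬜🔴⬛⬛❓
❓⬛⬜📦⬜⬛⬛❓
⬛⬛⬜⬜⬜⬛⬛❓
⬛⬛⬛⬜⬛⬛❓❓

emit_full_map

❓⬛⬜⬜⬜⬛⬛
❓⬛⬜⬜⬜⬛⬛
❓⬛⬜⬜🔴⬛⬛
❓⬛⬜📦⬜⬛⬛
⬛⬛⬜⬜⬜⬛⬛
⬛⬛⬛⬜⬛⬛❓
⬛⬜⬜⬜⬜⬛❓
⬛⬜📦⬜⬜⬛❓
⬛⬜⬜⬜⬜⬜❓
⬛⬜⬜⬜⬜⬛❓
⬛⬜⬜⬜⬜⬛❓
⬛⬜⬜⬜⬜⬛❓
⬛⬛⬛⬛⬛⬛❓
⬛⬛⬛⬛⬛⬛❓


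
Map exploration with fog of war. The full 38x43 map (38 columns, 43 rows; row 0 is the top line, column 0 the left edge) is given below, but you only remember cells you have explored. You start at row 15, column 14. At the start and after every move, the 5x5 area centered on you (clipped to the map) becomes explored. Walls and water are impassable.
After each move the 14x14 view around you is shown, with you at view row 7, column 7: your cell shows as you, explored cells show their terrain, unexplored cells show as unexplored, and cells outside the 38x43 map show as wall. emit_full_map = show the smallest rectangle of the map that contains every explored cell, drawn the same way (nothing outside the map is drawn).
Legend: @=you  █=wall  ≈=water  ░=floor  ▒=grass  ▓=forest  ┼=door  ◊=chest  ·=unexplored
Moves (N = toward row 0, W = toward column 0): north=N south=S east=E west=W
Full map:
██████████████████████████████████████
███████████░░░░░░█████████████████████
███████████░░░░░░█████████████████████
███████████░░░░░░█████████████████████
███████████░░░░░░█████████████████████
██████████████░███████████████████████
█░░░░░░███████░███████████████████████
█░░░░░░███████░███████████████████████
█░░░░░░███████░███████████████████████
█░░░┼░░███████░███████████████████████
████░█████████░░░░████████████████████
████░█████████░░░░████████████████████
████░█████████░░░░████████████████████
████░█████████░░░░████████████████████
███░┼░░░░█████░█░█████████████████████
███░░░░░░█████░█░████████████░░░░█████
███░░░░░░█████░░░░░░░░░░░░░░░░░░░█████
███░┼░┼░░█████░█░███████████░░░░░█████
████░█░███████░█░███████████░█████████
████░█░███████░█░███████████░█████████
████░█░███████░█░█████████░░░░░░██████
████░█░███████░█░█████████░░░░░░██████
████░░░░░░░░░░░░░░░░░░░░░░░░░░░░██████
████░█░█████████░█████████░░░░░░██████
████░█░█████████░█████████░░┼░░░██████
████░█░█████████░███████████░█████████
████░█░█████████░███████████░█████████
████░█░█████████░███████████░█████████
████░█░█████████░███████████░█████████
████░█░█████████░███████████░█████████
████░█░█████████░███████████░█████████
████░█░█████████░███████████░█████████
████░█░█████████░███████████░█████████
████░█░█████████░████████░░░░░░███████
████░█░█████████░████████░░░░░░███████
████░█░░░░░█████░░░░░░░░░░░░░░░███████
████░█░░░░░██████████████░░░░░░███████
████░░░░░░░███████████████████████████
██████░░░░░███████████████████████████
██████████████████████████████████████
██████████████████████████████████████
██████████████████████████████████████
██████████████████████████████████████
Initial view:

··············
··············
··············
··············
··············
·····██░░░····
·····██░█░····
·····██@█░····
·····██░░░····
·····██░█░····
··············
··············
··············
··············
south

··············
··············
··············
··············
·····██░░░····
·····██░█░····
·····██░█░····
·····██@░░····
·····██░█░····
·····██░█░····
··············
··············
··············
··············

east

··············
··············
··············
··············
····██░░░·····
····██░█░█····
····██░█░█····
····██░@░░····
····██░█░█····
····██░█░█····
··············
··············
··············
··············

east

··············
··············
··············
··············
···██░░░······
···██░█░██····
···██░█░██····
···██░░@░░····
···██░█░██····
···██░█░██····
··············
··············
··············
··············

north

··············
··············
··············
··············
··············
···██░░░░█····
···██░█░██····
···██░█@██····
···██░░░░░····
···██░█░██····
···██░█░██····
··············
··············
··············

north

··············
··············
··············
··············
··············
·····░░░░█····
···██░░░░█····
···██░█@██····
···██░█░██····
···██░░░░░····
···██░█░██····
···██░█░██····
··············
··············

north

··············
··············
··············
··············
··············
·····░░░░█····
·····░░░░█····
···██░░@░█····
···██░█░██····
···██░█░██····
···██░░░░░····
···██░█░██····
···██░█░██····
··············

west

··············
··············
··············
··············
··············
·····█░░░░█···
·····█░░░░█···
····██░@░░█···
····██░█░██···
····██░█░██···
····██░░░░░···
····██░█░██···
····██░█░██···
··············

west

··············
··············
··············
··············
··············
·····██░░░░█··
·····██░░░░█··
·····██@░░░█··
·····██░█░██··
·····██░█░██··
·····██░░░░░··
·····██░█░██··
·····██░█░██··
··············

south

··············
··············
··············
··············
·····██░░░░█··
·····██░░░░█··
·····██░░░░█··
·····██@█░██··
·····██░█░██··
·····██░░░░░··
·····██░█░██··
·····██░█░██··
··············
··············

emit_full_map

██░░░░█
██░░░░█
██░░░░█
██@█░██
██░█░██
██░░░░░
██░█░██
██░█░██

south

··············
··············
··············
·····██░░░░█··
·····██░░░░█··
·····██░░░░█··
·····██░█░██··
·····██@█░██··
·····██░░░░░··
·····██░█░██··
·····██░█░██··
··············
··············
··············

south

··············
··············
·····██░░░░█··
·····██░░░░█··
·····██░░░░█··
·····██░█░██··
·····██░█░██··
·····██@░░░░··
·····██░█░██··
·····██░█░██··
··············
··············
··············
··············

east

··············
··············
····██░░░░█···
····██░░░░█···
····██░░░░█···
····██░█░██···
····██░█░██···
····██░@░░░···
····██░█░██···
····██░█░██···
··············
··············
··············
··············

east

··············
··············
···██░░░░█····
···██░░░░█····
···██░░░░█····
···██░█░██····
···██░█░██····
···██░░@░░····
···██░█░██····
···██░█░██····
··············
··············
··············
··············

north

··············
··············
··············
···██░░░░█····
···██░░░░█····
···██░░░░█····
···██░█░██····
···██░█@██····
···██░░░░░····
···██░█░██····
···██░█░██····
··············
··············
··············

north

··············
··············
··············
··············
···██░░░░█····
···██░░░░█····
···██░░░░█····
···██░█@██····
···██░█░██····
···██░░░░░····
···██░█░██····
···██░█░██····
··············
··············

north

··············
··············
··············
··············
··············
···██░░░░█····
···██░░░░█····
···██░░@░█····
···██░█░██····
···██░█░██····
···██░░░░░····
···██░█░██····
···██░█░██····
··············

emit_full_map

██░░░░█
██░░░░█
██░░@░█
██░█░██
██░█░██
██░░░░░
██░█░██
██░█░██


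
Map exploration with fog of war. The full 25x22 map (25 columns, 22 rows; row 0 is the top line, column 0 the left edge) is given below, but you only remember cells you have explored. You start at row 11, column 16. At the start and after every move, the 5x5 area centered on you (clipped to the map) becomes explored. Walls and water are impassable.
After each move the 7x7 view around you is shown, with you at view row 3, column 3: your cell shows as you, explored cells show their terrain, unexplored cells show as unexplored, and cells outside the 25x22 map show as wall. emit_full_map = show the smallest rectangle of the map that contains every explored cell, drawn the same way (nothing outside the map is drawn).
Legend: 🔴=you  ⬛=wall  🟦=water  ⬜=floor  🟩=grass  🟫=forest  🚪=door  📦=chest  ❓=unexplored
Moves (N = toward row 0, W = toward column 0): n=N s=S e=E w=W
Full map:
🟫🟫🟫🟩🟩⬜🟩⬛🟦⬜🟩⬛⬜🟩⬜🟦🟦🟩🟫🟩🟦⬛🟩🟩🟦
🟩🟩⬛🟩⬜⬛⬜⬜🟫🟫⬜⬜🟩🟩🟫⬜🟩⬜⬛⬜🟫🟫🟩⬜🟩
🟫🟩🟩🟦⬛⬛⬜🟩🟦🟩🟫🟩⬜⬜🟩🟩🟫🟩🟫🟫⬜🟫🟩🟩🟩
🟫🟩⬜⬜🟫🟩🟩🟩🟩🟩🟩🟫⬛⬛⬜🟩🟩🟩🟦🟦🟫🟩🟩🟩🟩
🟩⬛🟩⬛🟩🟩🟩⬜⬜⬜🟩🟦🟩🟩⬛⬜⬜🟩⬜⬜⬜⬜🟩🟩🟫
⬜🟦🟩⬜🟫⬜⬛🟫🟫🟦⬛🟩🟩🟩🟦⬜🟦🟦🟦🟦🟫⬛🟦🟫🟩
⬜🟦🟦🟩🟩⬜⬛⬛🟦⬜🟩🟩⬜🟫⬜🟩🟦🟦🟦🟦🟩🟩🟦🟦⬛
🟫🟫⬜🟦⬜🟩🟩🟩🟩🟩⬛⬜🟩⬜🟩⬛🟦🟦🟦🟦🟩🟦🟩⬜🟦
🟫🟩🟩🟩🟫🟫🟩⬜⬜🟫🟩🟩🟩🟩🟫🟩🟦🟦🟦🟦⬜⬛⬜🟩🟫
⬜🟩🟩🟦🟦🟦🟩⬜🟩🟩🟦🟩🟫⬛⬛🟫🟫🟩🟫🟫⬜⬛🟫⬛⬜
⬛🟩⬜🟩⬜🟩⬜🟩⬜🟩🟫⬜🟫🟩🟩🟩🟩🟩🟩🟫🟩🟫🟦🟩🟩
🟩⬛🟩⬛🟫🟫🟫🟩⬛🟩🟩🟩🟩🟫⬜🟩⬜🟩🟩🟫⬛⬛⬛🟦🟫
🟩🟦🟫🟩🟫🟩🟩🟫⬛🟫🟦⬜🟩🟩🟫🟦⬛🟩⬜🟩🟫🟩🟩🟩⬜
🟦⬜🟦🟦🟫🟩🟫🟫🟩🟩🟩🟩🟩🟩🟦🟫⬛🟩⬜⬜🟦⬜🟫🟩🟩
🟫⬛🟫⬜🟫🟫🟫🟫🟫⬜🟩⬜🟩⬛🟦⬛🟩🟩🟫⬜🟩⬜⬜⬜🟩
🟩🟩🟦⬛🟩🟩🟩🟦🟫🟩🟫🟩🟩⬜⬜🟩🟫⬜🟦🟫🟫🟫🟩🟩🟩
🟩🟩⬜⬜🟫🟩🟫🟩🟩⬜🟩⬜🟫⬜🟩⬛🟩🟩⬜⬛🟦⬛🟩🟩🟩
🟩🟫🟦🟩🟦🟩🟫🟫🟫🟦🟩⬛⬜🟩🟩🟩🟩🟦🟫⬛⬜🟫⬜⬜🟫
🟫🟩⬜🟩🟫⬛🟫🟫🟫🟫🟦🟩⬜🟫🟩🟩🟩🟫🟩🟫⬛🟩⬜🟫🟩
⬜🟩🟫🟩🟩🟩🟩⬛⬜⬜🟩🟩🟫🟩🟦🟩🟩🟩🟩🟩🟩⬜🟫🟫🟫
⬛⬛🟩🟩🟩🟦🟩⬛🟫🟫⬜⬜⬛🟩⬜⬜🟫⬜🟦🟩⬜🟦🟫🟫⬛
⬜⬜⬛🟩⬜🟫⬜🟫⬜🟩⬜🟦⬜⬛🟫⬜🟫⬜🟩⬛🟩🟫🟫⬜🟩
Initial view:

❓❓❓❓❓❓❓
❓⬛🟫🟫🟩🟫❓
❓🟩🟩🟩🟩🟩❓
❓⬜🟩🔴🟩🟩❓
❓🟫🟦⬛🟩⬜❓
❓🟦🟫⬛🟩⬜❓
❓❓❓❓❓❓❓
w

❓❓❓❓❓❓❓
❓⬛⬛🟫🟫🟩🟫
❓🟩🟩🟩🟩🟩🟩
❓🟫⬜🔴⬜🟩🟩
❓🟩🟫🟦⬛🟩⬜
❓🟩🟦🟫⬛🟩⬜
❓❓❓❓❓❓❓

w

❓❓❓❓❓❓❓
❓🟫⬛⬛🟫🟫🟩
❓🟫🟩🟩🟩🟩🟩
❓🟩🟫🔴🟩⬜🟩
❓🟩🟩🟫🟦⬛🟩
❓🟩🟩🟦🟫⬛🟩
❓❓❓❓❓❓❓

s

❓🟫⬛⬛🟫🟫🟩
❓🟫🟩🟩🟩🟩🟩
❓🟩🟫⬜🟩⬜🟩
❓🟩🟩🔴🟦⬛🟩
❓🟩🟩🟦🟫⬛🟩
❓🟩⬛🟦⬛🟩❓
❓❓❓❓❓❓❓

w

❓❓🟫⬛⬛🟫🟫
❓⬜🟫🟩🟩🟩🟩
❓🟩🟩🟫⬜🟩⬜
❓⬜🟩🔴🟫🟦⬛
❓🟩🟩🟩🟦🟫⬛
❓⬜🟩⬛🟦⬛🟩
❓❓❓❓❓❓❓

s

❓⬜🟫🟩🟩🟩🟩
❓🟩🟩🟫⬜🟩⬜
❓⬜🟩🟩🟫🟦⬛
❓🟩🟩🔴🟦🟫⬛
❓⬜🟩⬛🟦⬛🟩
❓🟩🟩⬜⬜🟩❓
❓❓❓❓❓❓❓

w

❓❓⬜🟫🟩🟩🟩
❓🟩🟩🟩🟫⬜🟩
❓🟦⬜🟩🟩🟫🟦
❓🟩🟩🔴🟩🟦🟫
❓🟩⬜🟩⬛🟦⬛
❓🟫🟩🟩⬜⬜🟩
❓❓❓❓❓❓❓

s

❓🟩🟩🟩🟫⬜🟩
❓🟦⬜🟩🟩🟫🟦
❓🟩🟩🟩🟩🟦🟫
❓🟩⬜🔴⬛🟦⬛
❓🟫🟩🟩⬜⬜🟩
❓🟩⬜🟫⬜🟩❓
❓❓❓❓❓❓❓

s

❓🟦⬜🟩🟩🟫🟦
❓🟩🟩🟩🟩🟦🟫
❓🟩⬜🟩⬛🟦⬛
❓🟫🟩🔴⬜⬜🟩
❓🟩⬜🟫⬜🟩❓
❓🟩⬛⬜🟩🟩❓
❓❓❓❓❓❓❓

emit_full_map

❓❓🟫⬛⬛🟫🟫🟩🟫
❓⬜🟫🟩🟩🟩🟩🟩🟩
🟩🟩🟩🟫⬜🟩⬜🟩🟩
🟦⬜🟩🟩🟫🟦⬛🟩⬜
🟩🟩🟩🟩🟦🟫⬛🟩⬜
🟩⬜🟩⬛🟦⬛🟩❓❓
🟫🟩🔴⬜⬜🟩❓❓❓
🟩⬜🟫⬜🟩❓❓❓❓
🟩⬛⬜🟩🟩❓❓❓❓

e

🟦⬜🟩🟩🟫🟦⬛
🟩🟩🟩🟩🟦🟫⬛
🟩⬜🟩⬛🟦⬛🟩
🟫🟩🟩🔴⬜🟩❓
🟩⬜🟫⬜🟩⬛❓
🟩⬛⬜🟩🟩🟩❓
❓❓❓❓❓❓❓

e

⬜🟩🟩🟫🟦⬛🟩
🟩🟩🟩🟦🟫⬛🟩
⬜🟩⬛🟦⬛🟩❓
🟩🟩⬜🔴🟩🟫❓
⬜🟫⬜🟩⬛🟩❓
⬛⬜🟩🟩🟩🟩❓
❓❓❓❓❓❓❓

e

🟩🟩🟫🟦⬛🟩⬜
🟩🟩🟦🟫⬛🟩⬜
🟩⬛🟦⬛🟩🟩❓
🟩⬜⬜🔴🟫⬜❓
🟫⬜🟩⬛🟩🟩❓
⬜🟩🟩🟩🟩🟦❓
❓❓❓❓❓❓❓

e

🟩🟫🟦⬛🟩⬜❓
🟩🟦🟫⬛🟩⬜❓
⬛🟦⬛🟩🟩🟫❓
⬜⬜🟩🔴⬜🟦❓
⬜🟩⬛🟩🟩⬜❓
🟩🟩🟩🟩🟦🟫❓
❓❓❓❓❓❓❓

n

🟫⬜🟩⬜🟩🟩❓
🟩🟫🟦⬛🟩⬜❓
🟩🟦🟫⬛🟩⬜❓
⬛🟦⬛🔴🟩🟫❓
⬜⬜🟩🟫⬜🟦❓
⬜🟩⬛🟩🟩⬜❓
🟩🟩🟩🟩🟦🟫❓

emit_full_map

❓❓🟫⬛⬛🟫🟫🟩🟫
❓⬜🟫🟩🟩🟩🟩🟩🟩
🟩🟩🟩🟫⬜🟩⬜🟩🟩
🟦⬜🟩🟩🟫🟦⬛🟩⬜
🟩🟩🟩🟩🟦🟫⬛🟩⬜
🟩⬜🟩⬛🟦⬛🔴🟩🟫
🟫🟩🟩⬜⬜🟩🟫⬜🟦
🟩⬜🟫⬜🟩⬛🟩🟩⬜
🟩⬛⬜🟩🟩🟩🟩🟦🟫

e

⬜🟩⬜🟩🟩❓❓
🟫🟦⬛🟩⬜🟩❓
🟦🟫⬛🟩⬜⬜❓
🟦⬛🟩🔴🟫⬜❓
⬜🟩🟫⬜🟦🟫❓
🟩⬛🟩🟩⬜⬛❓
🟩🟩🟩🟦🟫❓❓

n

🟩🟩🟩🟩🟩❓❓
⬜🟩⬜🟩🟩🟫❓
🟫🟦⬛🟩⬜🟩❓
🟦🟫⬛🔴⬜⬜❓
🟦⬛🟩🟩🟫⬜❓
⬜🟩🟫⬜🟦🟫❓
🟩⬛🟩🟩⬜⬛❓

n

⬛🟫🟫🟩🟫❓❓
🟩🟩🟩🟩🟩🟫❓
⬜🟩⬜🟩🟩🟫❓
🟫🟦⬛🔴⬜🟩❓
🟦🟫⬛🟩⬜⬜❓
🟦⬛🟩🟩🟫⬜❓
⬜🟩🟫⬜🟦🟫❓

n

❓❓❓❓❓❓❓
⬛🟫🟫🟩🟫🟫❓
🟩🟩🟩🟩🟩🟫❓
⬜🟩⬜🔴🟩🟫❓
🟫🟦⬛🟩⬜🟩❓
🟦🟫⬛🟩⬜⬜❓
🟦⬛🟩🟩🟫⬜❓

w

❓❓❓❓❓❓❓
⬛⬛🟫🟫🟩🟫🟫
🟩🟩🟩🟩🟩🟩🟫
🟫⬜🟩🔴🟩🟩🟫
🟩🟫🟦⬛🟩⬜🟩
🟩🟦🟫⬛🟩⬜⬜
⬛🟦⬛🟩🟩🟫⬜

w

❓❓❓❓❓❓❓
🟫⬛⬛🟫🟫🟩🟫
🟫🟩🟩🟩🟩🟩🟩
🟩🟫⬜🔴⬜🟩🟩
🟩🟩🟫🟦⬛🟩⬜
🟩🟩🟦🟫⬛🟩⬜
🟩⬛🟦⬛🟩🟩🟫

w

❓❓❓❓❓❓❓
❓🟫⬛⬛🟫🟫🟩
⬜🟫🟩🟩🟩🟩🟩
🟩🟩🟫🔴🟩⬜🟩
⬜🟩🟩🟫🟦⬛🟩
🟩🟩🟩🟦🟫⬛🟩
⬜🟩⬛🟦⬛🟩🟩

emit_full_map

❓❓🟫⬛⬛🟫🟫🟩🟫🟫
❓⬜🟫🟩🟩🟩🟩🟩🟩🟫
🟩🟩🟩🟫🔴🟩⬜🟩🟩🟫
🟦⬜🟩🟩🟫🟦⬛🟩⬜🟩
🟩🟩🟩🟩🟦🟫⬛🟩⬜⬜
🟩⬜🟩⬛🟦⬛🟩🟩🟫⬜
🟫🟩🟩⬜⬜🟩🟫⬜🟦🟫
🟩⬜🟫⬜🟩⬛🟩🟩⬜⬛
🟩⬛⬜🟩🟩🟩🟩🟦🟫❓

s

❓🟫⬛⬛🟫🟫🟩
⬜🟫🟩🟩🟩🟩🟩
🟩🟩🟫⬜🟩⬜🟩
⬜🟩🟩🔴🟦⬛🟩
🟩🟩🟩🟦🟫⬛🟩
⬜🟩⬛🟦⬛🟩🟩
🟩🟩⬜⬜🟩🟫⬜

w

❓❓🟫⬛⬛🟫🟫
❓⬜🟫🟩🟩🟩🟩
🟩🟩🟩🟫⬜🟩⬜
🟦⬜🟩🔴🟫🟦⬛
🟩🟩🟩🟩🟦🟫⬛
🟩⬜🟩⬛🟦⬛🟩
🟫🟩🟩⬜⬜🟩🟫

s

❓⬜🟫🟩🟩🟩🟩
🟩🟩🟩🟫⬜🟩⬜
🟦⬜🟩🟩🟫🟦⬛
🟩🟩🟩🔴🟦🟫⬛
🟩⬜🟩⬛🟦⬛🟩
🟫🟩🟩⬜⬜🟩🟫
🟩⬜🟫⬜🟩⬛🟩

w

❓❓⬜🟫🟩🟩🟩
❓🟩🟩🟩🟫⬜🟩
❓🟦⬜🟩🟩🟫🟦
❓🟩🟩🔴🟩🟦🟫
❓🟩⬜🟩⬛🟦⬛
❓🟫🟩🟩⬜⬜🟩
❓🟩⬜🟫⬜🟩⬛

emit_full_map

❓❓🟫⬛⬛🟫🟫🟩🟫🟫
❓⬜🟫🟩🟩🟩🟩🟩🟩🟫
🟩🟩🟩🟫⬜🟩⬜🟩🟩🟫
🟦⬜🟩🟩🟫🟦⬛🟩⬜🟩
🟩🟩🔴🟩🟦🟫⬛🟩⬜⬜
🟩⬜🟩⬛🟦⬛🟩🟩🟫⬜
🟫🟩🟩⬜⬜🟩🟫⬜🟦🟫
🟩⬜🟫⬜🟩⬛🟩🟩⬜⬛
🟩⬛⬜🟩🟩🟩🟩🟦🟫❓

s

❓🟩🟩🟩🟫⬜🟩
❓🟦⬜🟩🟩🟫🟦
❓🟩🟩🟩🟩🟦🟫
❓🟩⬜🔴⬛🟦⬛
❓🟫🟩🟩⬜⬜🟩
❓🟩⬜🟫⬜🟩⬛
❓🟩⬛⬜🟩🟩🟩

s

❓🟦⬜🟩🟩🟫🟦
❓🟩🟩🟩🟩🟦🟫
❓🟩⬜🟩⬛🟦⬛
❓🟫🟩🔴⬜⬜🟩
❓🟩⬜🟫⬜🟩⬛
❓🟩⬛⬜🟩🟩🟩
❓❓❓❓❓❓❓

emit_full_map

❓❓🟫⬛⬛🟫🟫🟩🟫🟫
❓⬜🟫🟩🟩🟩🟩🟩🟩🟫
🟩🟩🟩🟫⬜🟩⬜🟩🟩🟫
🟦⬜🟩🟩🟫🟦⬛🟩⬜🟩
🟩🟩🟩🟩🟦🟫⬛🟩⬜⬜
🟩⬜🟩⬛🟦⬛🟩🟩🟫⬜
🟫🟩🔴⬜⬜🟩🟫⬜🟦🟫
🟩⬜🟫⬜🟩⬛🟩🟩⬜⬛
🟩⬛⬜🟩🟩🟩🟩🟦🟫❓
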